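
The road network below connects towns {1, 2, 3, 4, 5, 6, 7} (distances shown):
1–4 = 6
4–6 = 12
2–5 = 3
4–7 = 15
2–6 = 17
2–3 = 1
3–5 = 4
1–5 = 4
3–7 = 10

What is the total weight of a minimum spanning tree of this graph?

36

Sort edges by weight, then run Kruskal:
2–3 (1): add. Components now {1} {2,3} {4} {5} {6} {7}
2–5 (3): add. Components now {1} {2,3,5} {4} {6} {7}
1–5 (4): add. Components now {1,2,3,5} {4} {6} {7}
3–5 (4): skip — 3 and 5 already connected.
1–4 (6): add. Components now {1,2,3,4,5} {6} {7}
3–7 (10): add. Components now {1,2,3,4,5,7} {6}
4–6 (12): add. Components now {1,2,3,4,5,6,7}
MST edges: 2–3, 2–5, 1–5, 1–4, 3–7, 4–6; total weight 1+3+4+6+10+12 = 36.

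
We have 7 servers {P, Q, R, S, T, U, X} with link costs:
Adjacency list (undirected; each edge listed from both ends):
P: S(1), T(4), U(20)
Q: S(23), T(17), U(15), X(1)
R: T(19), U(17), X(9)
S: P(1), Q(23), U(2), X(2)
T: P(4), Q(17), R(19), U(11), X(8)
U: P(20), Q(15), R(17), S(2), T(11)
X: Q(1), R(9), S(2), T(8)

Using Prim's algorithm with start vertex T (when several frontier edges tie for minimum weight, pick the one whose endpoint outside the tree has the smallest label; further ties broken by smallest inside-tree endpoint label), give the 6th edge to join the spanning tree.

R-X

Prim, starting at T.
Step 1: frontier [P T 4, T X 8, T U 11, Q T 17, R T 19] → take P T (4); add P.
Step 2: frontier [P S 1, P U 20, T X 8, T U 11, Q T 17, R T 19] → take P S (1); add S.
Step 3: frontier [P U 20, S U 2, S X 2, Q S 23, T X 8, T U 11, Q T 17, R T 19] → take S U (2); add U.
Step 4: frontier [S X 2, Q S 23, T X 8, Q T 17, R T 19, Q U 15, R U 17] → take S X (2); add X.
Step 5: frontier [Q S 23, Q T 17, R T 19, Q U 15, R U 17, Q X 1, R X 9] → take Q X (1); add Q.
Step 6: frontier [R T 19, R U 17, R X 9] → take R X (9); add R.
The 6th edge added is R X.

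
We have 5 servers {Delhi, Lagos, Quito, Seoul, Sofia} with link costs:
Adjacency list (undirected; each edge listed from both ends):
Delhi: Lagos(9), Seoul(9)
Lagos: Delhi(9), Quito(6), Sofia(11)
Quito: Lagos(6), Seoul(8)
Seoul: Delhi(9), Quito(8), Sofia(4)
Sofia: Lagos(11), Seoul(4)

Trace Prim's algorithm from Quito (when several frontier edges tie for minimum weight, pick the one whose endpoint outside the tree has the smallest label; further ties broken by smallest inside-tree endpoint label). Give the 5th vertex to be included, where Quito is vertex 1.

Delhi

Prim's algorithm from Quito:
Step 1: cheapest edge leaving the tree is Lagos—Quito (6); add Lagos.
Step 2: cheapest edge leaving the tree is Quito—Seoul (8); add Seoul.
Step 3: cheapest edge leaving the tree is Seoul—Sofia (4); add Sofia.
Step 4: cheapest edge leaving the tree is Delhi—Lagos (9); add Delhi.
Vertex order: Quito, Lagos, Seoul, Sofia, Delhi. The 5th vertex is Delhi.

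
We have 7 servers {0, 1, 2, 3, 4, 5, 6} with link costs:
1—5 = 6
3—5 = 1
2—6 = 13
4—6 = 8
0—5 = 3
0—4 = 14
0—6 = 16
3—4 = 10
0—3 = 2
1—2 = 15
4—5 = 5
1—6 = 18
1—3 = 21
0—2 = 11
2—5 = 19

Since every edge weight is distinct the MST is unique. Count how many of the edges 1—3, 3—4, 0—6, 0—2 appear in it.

Sort edges by weight, then run Kruskal:
3—5 (1): add. Components now {0} {1} {2} {3,5} {4} {6}
0—3 (2): add. Components now {0,3,5} {1} {2} {4} {6}
0—5 (3): skip — 0 and 5 already connected.
4—5 (5): add. Components now {0,3,4,5} {1} {2} {6}
1—5 (6): add. Components now {0,1,3,4,5} {2} {6}
4—6 (8): add. Components now {0,1,3,4,5,6} {2}
3—4 (10): skip — 3 and 4 already connected.
0—2 (11): add. Components now {0,1,2,3,4,5,6}
MST edge set: {3—5, 0—3, 4—5, 1—5, 4—6, 0—2}.
Of the listed edges, {0—2} are in the MST → 1.

1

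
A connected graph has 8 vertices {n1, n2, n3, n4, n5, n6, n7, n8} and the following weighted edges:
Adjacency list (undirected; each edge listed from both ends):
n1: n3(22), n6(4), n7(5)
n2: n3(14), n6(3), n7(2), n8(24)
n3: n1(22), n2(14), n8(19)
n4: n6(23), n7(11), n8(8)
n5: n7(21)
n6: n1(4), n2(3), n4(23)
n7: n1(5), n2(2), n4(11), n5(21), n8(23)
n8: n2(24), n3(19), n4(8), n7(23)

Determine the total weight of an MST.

63

Grow the tree from n2 using Prim:
Step 1: cheapest edge leaving the tree is n2–n7 (2); add n7.
Step 2: cheapest edge leaving the tree is n2–n6 (3); add n6.
Step 3: cheapest edge leaving the tree is n1–n6 (4); add n1.
Step 4: cheapest edge leaving the tree is n4–n7 (11); add n4.
Step 5: cheapest edge leaving the tree is n4–n8 (8); add n8.
Step 6: cheapest edge leaving the tree is n2–n3 (14); add n3.
Step 7: cheapest edge leaving the tree is n5–n7 (21); add n5.
MST edges: n2–n7, n2–n6, n1–n6, n4–n7, n4–n8, n2–n3, n5–n7; total weight 2+3+4+11+8+14+21 = 63.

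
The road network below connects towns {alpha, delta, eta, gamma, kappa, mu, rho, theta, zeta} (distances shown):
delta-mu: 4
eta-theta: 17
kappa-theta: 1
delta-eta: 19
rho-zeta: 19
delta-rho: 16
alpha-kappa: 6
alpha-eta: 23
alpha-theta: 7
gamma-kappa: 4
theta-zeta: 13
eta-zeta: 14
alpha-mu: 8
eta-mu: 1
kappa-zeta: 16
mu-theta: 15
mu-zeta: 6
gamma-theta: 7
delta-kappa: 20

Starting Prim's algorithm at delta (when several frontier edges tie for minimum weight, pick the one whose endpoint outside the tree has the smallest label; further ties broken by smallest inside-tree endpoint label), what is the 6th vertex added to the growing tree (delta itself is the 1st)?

kappa

Prim's algorithm from delta:
Step 1: cheapest edge leaving the tree is delta-mu (4); add mu.
Step 2: cheapest edge leaving the tree is eta-mu (1); add eta.
Step 3: cheapest edge leaving the tree is mu-zeta (6); add zeta.
Step 4: cheapest edge leaving the tree is alpha-mu (8); add alpha.
Step 5: cheapest edge leaving the tree is alpha-kappa (6); add kappa.
Step 6: cheapest edge leaving the tree is kappa-theta (1); add theta.
Step 7: cheapest edge leaving the tree is gamma-kappa (4); add gamma.
Step 8: cheapest edge leaving the tree is delta-rho (16); add rho.
Vertex order: delta, mu, eta, zeta, alpha, kappa, theta, gamma, rho. The 6th vertex is kappa.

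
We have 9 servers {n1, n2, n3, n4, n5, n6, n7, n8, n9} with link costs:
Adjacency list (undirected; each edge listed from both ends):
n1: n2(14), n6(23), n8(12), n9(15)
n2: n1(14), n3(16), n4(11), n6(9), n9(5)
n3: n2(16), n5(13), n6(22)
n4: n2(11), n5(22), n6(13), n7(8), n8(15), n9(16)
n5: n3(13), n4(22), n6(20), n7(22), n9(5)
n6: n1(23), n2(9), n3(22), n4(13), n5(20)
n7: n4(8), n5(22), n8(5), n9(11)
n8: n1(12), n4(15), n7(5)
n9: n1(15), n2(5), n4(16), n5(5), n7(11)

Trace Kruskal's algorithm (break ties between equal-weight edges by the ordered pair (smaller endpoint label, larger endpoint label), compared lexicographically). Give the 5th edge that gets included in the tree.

n2-n6

Kruskal's algorithm — process edges by increasing weight (ties by edge label):
n2–n9 (5): add — endpoints in different components.
n5–n9 (5): add — endpoints in different components.
n7–n8 (5): add — endpoints in different components.
n4–n7 (8): add — endpoints in different components.
n2–n6 (9): add — endpoints in different components.
n2–n4 (11): add — endpoints in different components.
n7–n9 (11): skip — n9 and n7 already connected.
n1–n8 (12): add — endpoints in different components.
n3–n5 (13): add — endpoints in different components.
The 5th edge added is n2–n6.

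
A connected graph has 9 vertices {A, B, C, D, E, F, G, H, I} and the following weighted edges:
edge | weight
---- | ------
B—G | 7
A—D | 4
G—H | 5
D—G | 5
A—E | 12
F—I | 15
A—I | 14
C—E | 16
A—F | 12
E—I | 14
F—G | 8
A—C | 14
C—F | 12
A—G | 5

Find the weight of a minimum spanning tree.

Prim, starting at H.
Step 1: cheapest edge leaving the tree is G—H (5); add G.
Step 2: cheapest edge leaving the tree is A—G (5); add A.
Step 3: cheapest edge leaving the tree is A—D (4); add D.
Step 4: cheapest edge leaving the tree is B—G (7); add B.
Step 5: cheapest edge leaving the tree is F—G (8); add F.
Step 6: cheapest edge leaving the tree is C—F (12); add C.
Step 7: cheapest edge leaving the tree is A—E (12); add E.
Step 8: cheapest edge leaving the tree is A—I (14); add I.
MST edges: G—H, A—G, A—D, B—G, F—G, C—F, A—E, A—I; total weight 5+5+4+7+8+12+12+14 = 67.

67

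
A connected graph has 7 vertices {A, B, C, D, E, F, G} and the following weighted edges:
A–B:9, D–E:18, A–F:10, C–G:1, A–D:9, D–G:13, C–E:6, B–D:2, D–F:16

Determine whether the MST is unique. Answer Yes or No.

Sort edges by weight, then run Kruskal:
C–G (1): add. Components now {A} {B} {C,G} {D} {E} {F}
B–D (2): add. Components now {A} {B,D} {C,G} {E} {F}
C–E (6): add. Components now {A} {B,D} {C,E,G} {F}
A–B (9): add. Components now {A,B,D} {C,E,G} {F}
A–D (9): skip — A and D already connected.
A–F (10): add. Components now {A,B,D,F} {C,E,G}
D–G (13): add. Components now {A,B,C,D,E,F,G}
Non-tree edge A–D has weight 9, equal to the heaviest edge on its tree cycle — swapping gives another MST of the same weight. Not unique.

No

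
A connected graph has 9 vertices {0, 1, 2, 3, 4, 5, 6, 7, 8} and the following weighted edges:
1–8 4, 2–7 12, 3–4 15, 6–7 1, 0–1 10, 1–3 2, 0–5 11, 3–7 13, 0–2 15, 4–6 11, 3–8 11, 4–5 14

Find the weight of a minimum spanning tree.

Sort edges by weight, then run Kruskal:
6–7 (1): add — endpoints in different components.
1–3 (2): add — endpoints in different components.
1–8 (4): add — endpoints in different components.
0–1 (10): add — endpoints in different components.
0–5 (11): add — endpoints in different components.
3–8 (11): skip — 3 and 8 already connected.
4–6 (11): add — endpoints in different components.
2–7 (12): add — endpoints in different components.
3–7 (13): add — endpoints in different components.
MST edges: 6–7, 1–3, 1–8, 0–1, 0–5, 4–6, 2–7, 3–7; total weight 1+2+4+10+11+11+12+13 = 64.

64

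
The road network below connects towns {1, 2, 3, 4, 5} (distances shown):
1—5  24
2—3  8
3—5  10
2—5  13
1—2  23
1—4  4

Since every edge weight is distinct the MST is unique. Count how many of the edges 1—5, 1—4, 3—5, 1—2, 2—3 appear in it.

Sort edges by weight, then run Kruskal:
1—4 (4): add — endpoints in different components.
2—3 (8): add — endpoints in different components.
3—5 (10): add — endpoints in different components.
2—5 (13): skip — 2 and 5 already connected.
1—2 (23): add — endpoints in different components.
MST edge set: {1—4, 2—3, 3—5, 1—2}.
Of the listed edges, {1—4, 3—5, 1—2, 2—3} are in the MST → 4.

4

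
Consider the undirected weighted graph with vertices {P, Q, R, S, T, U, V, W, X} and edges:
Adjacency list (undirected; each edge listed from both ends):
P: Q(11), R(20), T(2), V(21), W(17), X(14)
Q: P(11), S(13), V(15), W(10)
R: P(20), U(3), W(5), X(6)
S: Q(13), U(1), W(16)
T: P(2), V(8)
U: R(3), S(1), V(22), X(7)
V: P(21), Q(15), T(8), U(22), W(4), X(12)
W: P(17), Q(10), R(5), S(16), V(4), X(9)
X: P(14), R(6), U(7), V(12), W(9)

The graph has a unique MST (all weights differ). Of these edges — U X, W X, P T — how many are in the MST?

1

Sort edges by weight, then run Kruskal:
S U (1): add — endpoints in different components.
P T (2): add — endpoints in different components.
R U (3): add — endpoints in different components.
V W (4): add — endpoints in different components.
R W (5): add — endpoints in different components.
R X (6): add — endpoints in different components.
U X (7): skip — X and U already connected.
T V (8): add — endpoints in different components.
W X (9): skip — X and W already connected.
Q W (10): add — endpoints in different components.
MST edge set: {S U, P T, R U, V W, R W, R X, T V, Q W}.
Of the listed edges, {P T} are in the MST → 1.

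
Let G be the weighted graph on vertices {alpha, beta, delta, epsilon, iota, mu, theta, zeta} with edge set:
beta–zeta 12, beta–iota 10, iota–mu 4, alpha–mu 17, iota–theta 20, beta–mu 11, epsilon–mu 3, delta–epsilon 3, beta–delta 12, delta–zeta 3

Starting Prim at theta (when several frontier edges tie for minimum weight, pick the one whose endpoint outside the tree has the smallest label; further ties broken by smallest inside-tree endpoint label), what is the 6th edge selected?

beta-iota

Prim's algorithm from theta:
Step 1: frontier [iota–theta 20] → take iota–theta (20); add iota.
Step 2: frontier [iota–mu 4, beta–iota 10] → take iota–mu (4); add mu.
Step 3: frontier [beta–iota 10, epsilon–mu 3, beta–mu 11, alpha–mu 17] → take epsilon–mu (3); add epsilon.
Step 4: frontier [delta–epsilon 3, beta–iota 10, beta–mu 11, alpha–mu 17] → take delta–epsilon (3); add delta.
Step 5: frontier [delta–zeta 3, beta–delta 12, beta–iota 10, beta–mu 11, alpha–mu 17] → take delta–zeta (3); add zeta.
Step 6: frontier [beta–delta 12, beta–iota 10, beta–mu 11, alpha–mu 17, beta–zeta 12] → take beta–iota (10); add beta.
Step 7: frontier [alpha–mu 17] → take alpha–mu (17); add alpha.
The 6th edge added is beta–iota.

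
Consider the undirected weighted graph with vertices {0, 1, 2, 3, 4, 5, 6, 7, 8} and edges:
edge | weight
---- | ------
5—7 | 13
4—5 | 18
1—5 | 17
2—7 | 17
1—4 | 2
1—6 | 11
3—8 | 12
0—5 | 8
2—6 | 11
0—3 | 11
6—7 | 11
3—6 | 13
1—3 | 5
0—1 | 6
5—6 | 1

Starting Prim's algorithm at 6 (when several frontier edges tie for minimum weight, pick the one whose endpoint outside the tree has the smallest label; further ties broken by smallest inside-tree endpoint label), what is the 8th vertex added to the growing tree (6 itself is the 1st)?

7

Grow the tree from 6 using Prim:
Step 1: cheapest edge leaving the tree is 5—6 (1); add 5.
Step 2: cheapest edge leaving the tree is 0—5 (8); add 0.
Step 3: cheapest edge leaving the tree is 0—1 (6); add 1.
Step 4: cheapest edge leaving the tree is 1—4 (2); add 4.
Step 5: cheapest edge leaving the tree is 1—3 (5); add 3.
Step 6: cheapest edge leaving the tree is 2—6 (11); add 2.
Step 7: cheapest edge leaving the tree is 6—7 (11); add 7.
Step 8: cheapest edge leaving the tree is 3—8 (12); add 8.
Vertex order: 6, 5, 0, 1, 4, 3, 2, 7, 8. The 8th vertex is 7.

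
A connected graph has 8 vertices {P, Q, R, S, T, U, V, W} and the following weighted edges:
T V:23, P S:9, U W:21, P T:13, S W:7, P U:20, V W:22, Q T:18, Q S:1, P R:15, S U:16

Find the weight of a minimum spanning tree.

83

Prim's algorithm from P:
Step 1: cheapest edge leaving the tree is P S (9); add S.
Step 2: cheapest edge leaving the tree is Q S (1); add Q.
Step 3: cheapest edge leaving the tree is S W (7); add W.
Step 4: cheapest edge leaving the tree is P T (13); add T.
Step 5: cheapest edge leaving the tree is P R (15); add R.
Step 6: cheapest edge leaving the tree is S U (16); add U.
Step 7: cheapest edge leaving the tree is V W (22); add V.
MST edges: P S, Q S, S W, P T, P R, S U, V W; total weight 9+1+7+13+15+16+22 = 83.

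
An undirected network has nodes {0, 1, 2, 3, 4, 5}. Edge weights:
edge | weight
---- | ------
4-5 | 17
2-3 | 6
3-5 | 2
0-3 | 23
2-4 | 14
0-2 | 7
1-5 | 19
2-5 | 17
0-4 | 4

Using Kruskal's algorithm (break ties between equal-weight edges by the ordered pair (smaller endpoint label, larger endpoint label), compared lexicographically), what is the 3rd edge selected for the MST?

2-3

Kruskal's algorithm — process edges by increasing weight (ties by edge label):
3-5 (2): add. Components now {0} {1} {2} {3,5} {4}
0-4 (4): add. Components now {0,4} {1} {2} {3,5}
2-3 (6): add. Components now {0,4} {1} {2,3,5}
0-2 (7): add. Components now {0,2,3,4,5} {1}
2-4 (14): skip — 2 and 4 already connected.
2-5 (17): skip — 2 and 5 already connected.
4-5 (17): skip — 4 and 5 already connected.
1-5 (19): add. Components now {0,1,2,3,4,5}
The 3rd edge added is 2-3.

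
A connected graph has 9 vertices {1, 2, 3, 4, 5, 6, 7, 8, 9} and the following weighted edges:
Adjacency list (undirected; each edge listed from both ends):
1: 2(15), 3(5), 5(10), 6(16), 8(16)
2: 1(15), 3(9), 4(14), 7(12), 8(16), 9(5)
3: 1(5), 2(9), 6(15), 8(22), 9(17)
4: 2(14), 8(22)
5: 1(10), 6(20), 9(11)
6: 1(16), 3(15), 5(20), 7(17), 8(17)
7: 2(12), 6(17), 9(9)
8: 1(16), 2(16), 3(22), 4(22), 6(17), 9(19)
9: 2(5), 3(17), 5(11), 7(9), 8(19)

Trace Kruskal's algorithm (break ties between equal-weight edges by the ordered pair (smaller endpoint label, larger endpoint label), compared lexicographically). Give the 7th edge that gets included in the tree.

3-6

Sort edges by weight, then run Kruskal:
1–3 (5): add — endpoints in different components.
2–9 (5): add — endpoints in different components.
2–3 (9): add — endpoints in different components.
7–9 (9): add — endpoints in different components.
1–5 (10): add — endpoints in different components.
5–9 (11): skip — 5 and 9 already connected.
2–7 (12): skip — 2 and 7 already connected.
2–4 (14): add — endpoints in different components.
1–2 (15): skip — 1 and 2 already connected.
3–6 (15): add — endpoints in different components.
1–6 (16): skip — 1 and 6 already connected.
1–8 (16): add — endpoints in different components.
The 7th edge added is 3–6.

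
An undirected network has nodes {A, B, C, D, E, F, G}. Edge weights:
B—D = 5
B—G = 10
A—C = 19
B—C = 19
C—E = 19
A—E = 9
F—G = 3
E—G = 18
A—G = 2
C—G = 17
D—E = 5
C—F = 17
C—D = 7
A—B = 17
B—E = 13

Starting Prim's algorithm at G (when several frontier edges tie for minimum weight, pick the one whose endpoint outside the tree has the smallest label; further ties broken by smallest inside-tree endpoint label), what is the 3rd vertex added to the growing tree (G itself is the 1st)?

Prim's algorithm from G:
Step 1: cheapest edge leaving the tree is A—G (2); add A.
Step 2: cheapest edge leaving the tree is F—G (3); add F.
Step 3: cheapest edge leaving the tree is A—E (9); add E.
Step 4: cheapest edge leaving the tree is D—E (5); add D.
Step 5: cheapest edge leaving the tree is B—D (5); add B.
Step 6: cheapest edge leaving the tree is C—D (7); add C.
Vertex order: G, A, F, E, D, B, C. The 3rd vertex is F.

F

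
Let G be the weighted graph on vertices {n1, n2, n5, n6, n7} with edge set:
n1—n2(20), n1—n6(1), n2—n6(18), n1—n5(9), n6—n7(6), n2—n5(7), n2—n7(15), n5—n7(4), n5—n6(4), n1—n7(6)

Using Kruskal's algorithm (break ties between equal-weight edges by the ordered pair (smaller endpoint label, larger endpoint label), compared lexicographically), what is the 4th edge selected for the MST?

Sort edges by weight, then run Kruskal:
n1—n6 (1): add — endpoints in different components.
n5—n6 (4): add — endpoints in different components.
n5—n7 (4): add — endpoints in different components.
n1—n7 (6): skip — n7 and n1 already connected.
n6—n7 (6): skip — n6 and n7 already connected.
n2—n5 (7): add — endpoints in different components.
The 4th edge added is n2—n5.

n2-n5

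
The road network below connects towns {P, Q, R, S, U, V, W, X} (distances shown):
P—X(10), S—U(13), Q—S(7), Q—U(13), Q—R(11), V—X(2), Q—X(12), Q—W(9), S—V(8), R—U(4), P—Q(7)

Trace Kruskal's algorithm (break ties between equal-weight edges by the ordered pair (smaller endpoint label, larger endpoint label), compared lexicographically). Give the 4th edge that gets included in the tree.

Sort edges by weight, then run Kruskal:
V—X (2): add — endpoints in different components.
R—U (4): add — endpoints in different components.
P—Q (7): add — endpoints in different components.
Q—S (7): add — endpoints in different components.
S—V (8): add — endpoints in different components.
Q—W (9): add — endpoints in different components.
P—X (10): skip — X and P already connected.
Q—R (11): add — endpoints in different components.
The 4th edge added is Q—S.

Q-S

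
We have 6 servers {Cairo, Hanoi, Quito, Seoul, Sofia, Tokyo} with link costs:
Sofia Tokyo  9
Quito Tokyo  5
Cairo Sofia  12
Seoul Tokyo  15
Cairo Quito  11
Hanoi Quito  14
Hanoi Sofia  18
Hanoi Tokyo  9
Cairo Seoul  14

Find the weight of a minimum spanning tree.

48

Grow the tree from Hanoi using Prim:
Step 1: cheapest edge leaving the tree is Hanoi Tokyo (9); add Tokyo.
Step 2: cheapest edge leaving the tree is Quito Tokyo (5); add Quito.
Step 3: cheapest edge leaving the tree is Sofia Tokyo (9); add Sofia.
Step 4: cheapest edge leaving the tree is Cairo Quito (11); add Cairo.
Step 5: cheapest edge leaving the tree is Cairo Seoul (14); add Seoul.
MST edges: Hanoi Tokyo, Quito Tokyo, Sofia Tokyo, Cairo Quito, Cairo Seoul; total weight 9+5+9+11+14 = 48.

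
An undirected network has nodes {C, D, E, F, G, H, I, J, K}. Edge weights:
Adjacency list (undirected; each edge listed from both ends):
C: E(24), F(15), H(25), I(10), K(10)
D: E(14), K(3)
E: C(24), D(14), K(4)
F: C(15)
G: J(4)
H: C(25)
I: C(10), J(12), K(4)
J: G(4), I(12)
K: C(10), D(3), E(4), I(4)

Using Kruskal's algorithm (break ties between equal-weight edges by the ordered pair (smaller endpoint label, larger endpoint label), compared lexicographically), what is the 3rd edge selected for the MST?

G-J

Sort edges by weight, then run Kruskal:
D–K (3): add — endpoints in different components.
E–K (4): add — endpoints in different components.
G–J (4): add — endpoints in different components.
I–K (4): add — endpoints in different components.
C–I (10): add — endpoints in different components.
C–K (10): skip — C and K already connected.
I–J (12): add — endpoints in different components.
D–E (14): skip — D and E already connected.
C–F (15): add — endpoints in different components.
C–E (24): skip — C and E already connected.
C–H (25): add — endpoints in different components.
The 3rd edge added is G–J.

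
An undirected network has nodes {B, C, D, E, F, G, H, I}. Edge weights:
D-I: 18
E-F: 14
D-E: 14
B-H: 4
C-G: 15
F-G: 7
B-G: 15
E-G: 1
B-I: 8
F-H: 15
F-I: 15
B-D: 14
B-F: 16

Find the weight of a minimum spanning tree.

Prim's algorithm from B:
Step 1: cheapest edge leaving the tree is B-H (4); add H.
Step 2: cheapest edge leaving the tree is B-I (8); add I.
Step 3: cheapest edge leaving the tree is B-D (14); add D.
Step 4: cheapest edge leaving the tree is D-E (14); add E.
Step 5: cheapest edge leaving the tree is E-G (1); add G.
Step 6: cheapest edge leaving the tree is F-G (7); add F.
Step 7: cheapest edge leaving the tree is C-G (15); add C.
MST edges: B-H, B-I, B-D, D-E, E-G, F-G, C-G; total weight 4+8+14+14+1+7+15 = 63.

63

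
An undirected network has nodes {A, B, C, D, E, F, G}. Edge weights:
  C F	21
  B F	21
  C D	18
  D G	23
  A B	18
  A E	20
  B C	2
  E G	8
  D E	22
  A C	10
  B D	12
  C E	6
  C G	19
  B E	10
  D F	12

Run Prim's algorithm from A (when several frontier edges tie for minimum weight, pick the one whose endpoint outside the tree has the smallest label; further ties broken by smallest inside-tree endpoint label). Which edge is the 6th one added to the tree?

D-F

Prim, starting at A.
Step 1: cheapest edge leaving the tree is A C (10); add C.
Step 2: cheapest edge leaving the tree is B C (2); add B.
Step 3: cheapest edge leaving the tree is C E (6); add E.
Step 4: cheapest edge leaving the tree is E G (8); add G.
Step 5: cheapest edge leaving the tree is B D (12); add D.
Step 6: cheapest edge leaving the tree is D F (12); add F.
The 6th edge added is D F.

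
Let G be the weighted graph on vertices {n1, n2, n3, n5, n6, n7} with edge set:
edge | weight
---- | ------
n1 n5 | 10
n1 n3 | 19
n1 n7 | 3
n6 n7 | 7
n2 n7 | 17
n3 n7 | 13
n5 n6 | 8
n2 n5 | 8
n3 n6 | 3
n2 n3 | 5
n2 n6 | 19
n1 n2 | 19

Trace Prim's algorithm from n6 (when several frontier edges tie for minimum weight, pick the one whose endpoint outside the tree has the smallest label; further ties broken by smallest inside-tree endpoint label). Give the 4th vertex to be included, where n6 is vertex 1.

Prim, starting at n6.
Step 1: cheapest edge leaving the tree is n3 n6 (3); add n3.
Step 2: cheapest edge leaving the tree is n2 n3 (5); add n2.
Step 3: cheapest edge leaving the tree is n6 n7 (7); add n7.
Step 4: cheapest edge leaving the tree is n1 n7 (3); add n1.
Step 5: cheapest edge leaving the tree is n2 n5 (8); add n5.
Vertex order: n6, n3, n2, n7, n1, n5. The 4th vertex is n7.

n7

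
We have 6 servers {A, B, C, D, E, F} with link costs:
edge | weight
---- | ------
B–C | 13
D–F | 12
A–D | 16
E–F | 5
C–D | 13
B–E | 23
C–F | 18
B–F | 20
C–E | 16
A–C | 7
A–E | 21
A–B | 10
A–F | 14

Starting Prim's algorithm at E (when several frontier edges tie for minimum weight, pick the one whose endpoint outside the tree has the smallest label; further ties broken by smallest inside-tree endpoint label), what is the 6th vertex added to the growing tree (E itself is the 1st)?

Grow the tree from E using Prim:
Step 1: cheapest edge leaving the tree is E–F (5); add F.
Step 2: cheapest edge leaving the tree is D–F (12); add D.
Step 3: cheapest edge leaving the tree is C–D (13); add C.
Step 4: cheapest edge leaving the tree is A–C (7); add A.
Step 5: cheapest edge leaving the tree is A–B (10); add B.
Vertex order: E, F, D, C, A, B. The 6th vertex is B.

B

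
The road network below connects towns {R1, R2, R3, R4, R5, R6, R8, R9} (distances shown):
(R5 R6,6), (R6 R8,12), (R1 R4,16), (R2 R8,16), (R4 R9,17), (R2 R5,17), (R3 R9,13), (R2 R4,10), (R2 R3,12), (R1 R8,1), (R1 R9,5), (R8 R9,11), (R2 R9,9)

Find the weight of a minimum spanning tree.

55

Kruskal: consider edges lightest-first.
R1 R8 (1): add — endpoints in different components.
R1 R9 (5): add — endpoints in different components.
R5 R6 (6): add — endpoints in different components.
R2 R9 (9): add — endpoints in different components.
R2 R4 (10): add — endpoints in different components.
R8 R9 (11): skip — R8 and R9 already connected.
R2 R3 (12): add — endpoints in different components.
R6 R8 (12): add — endpoints in different components.
MST edges: R1 R8, R1 R9, R5 R6, R2 R9, R2 R4, R2 R3, R6 R8; total weight 1+5+6+9+10+12+12 = 55.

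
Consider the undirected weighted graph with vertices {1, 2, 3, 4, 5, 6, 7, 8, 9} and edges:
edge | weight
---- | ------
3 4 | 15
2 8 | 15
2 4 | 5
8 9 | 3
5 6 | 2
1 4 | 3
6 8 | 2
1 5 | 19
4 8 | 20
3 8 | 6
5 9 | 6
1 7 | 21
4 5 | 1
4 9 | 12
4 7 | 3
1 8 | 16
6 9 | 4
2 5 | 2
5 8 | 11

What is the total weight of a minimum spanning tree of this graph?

Prim, starting at 3.
Step 1: cheapest edge leaving the tree is 3 8 (6); add 8.
Step 2: cheapest edge leaving the tree is 6 8 (2); add 6.
Step 3: cheapest edge leaving the tree is 5 6 (2); add 5.
Step 4: cheapest edge leaving the tree is 4 5 (1); add 4.
Step 5: cheapest edge leaving the tree is 2 5 (2); add 2.
Step 6: cheapest edge leaving the tree is 1 4 (3); add 1.
Step 7: cheapest edge leaving the tree is 4 7 (3); add 7.
Step 8: cheapest edge leaving the tree is 8 9 (3); add 9.
MST edges: 3 8, 6 8, 5 6, 4 5, 2 5, 1 4, 4 7, 8 9; total weight 6+2+2+1+2+3+3+3 = 22.

22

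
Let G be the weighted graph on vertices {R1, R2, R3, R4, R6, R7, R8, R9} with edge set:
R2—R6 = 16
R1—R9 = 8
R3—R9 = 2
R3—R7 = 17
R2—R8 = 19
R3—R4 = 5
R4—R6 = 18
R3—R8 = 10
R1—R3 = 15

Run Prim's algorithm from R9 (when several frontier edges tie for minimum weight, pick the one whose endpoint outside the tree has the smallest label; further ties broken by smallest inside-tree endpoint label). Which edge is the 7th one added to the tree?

Prim, starting at R9.
Step 1: cheapest edge leaving the tree is R3—R9 (2); add R3.
Step 2: cheapest edge leaving the tree is R3—R4 (5); add R4.
Step 3: cheapest edge leaving the tree is R1—R9 (8); add R1.
Step 4: cheapest edge leaving the tree is R3—R8 (10); add R8.
Step 5: cheapest edge leaving the tree is R3—R7 (17); add R7.
Step 6: cheapest edge leaving the tree is R4—R6 (18); add R6.
Step 7: cheapest edge leaving the tree is R2—R6 (16); add R2.
The 7th edge added is R2—R6.

R2-R6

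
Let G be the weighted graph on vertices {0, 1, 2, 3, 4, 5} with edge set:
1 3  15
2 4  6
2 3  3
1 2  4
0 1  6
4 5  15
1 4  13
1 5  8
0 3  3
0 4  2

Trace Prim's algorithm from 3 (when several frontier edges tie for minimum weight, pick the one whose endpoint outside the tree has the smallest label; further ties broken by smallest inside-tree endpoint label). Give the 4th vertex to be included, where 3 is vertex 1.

Prim, starting at 3.
Step 1: frontier [0 3 3, 2 3 3, 1 3 15] → take 0 3 (3); add 0.
Step 2: frontier [0 4 2, 0 1 6, 2 3 3, 1 3 15] → take 0 4 (2); add 4.
Step 3: frontier [0 1 6, 2 3 3, 1 3 15, 2 4 6, 1 4 13, 4 5 15] → take 2 3 (3); add 2.
Step 4: frontier [0 1 6, 1 2 4, 1 3 15, 1 4 13, 4 5 15] → take 1 2 (4); add 1.
Step 5: frontier [1 5 8, 4 5 15] → take 1 5 (8); add 5.
Vertex order: 3, 0, 4, 2, 1, 5. The 4th vertex is 2.

2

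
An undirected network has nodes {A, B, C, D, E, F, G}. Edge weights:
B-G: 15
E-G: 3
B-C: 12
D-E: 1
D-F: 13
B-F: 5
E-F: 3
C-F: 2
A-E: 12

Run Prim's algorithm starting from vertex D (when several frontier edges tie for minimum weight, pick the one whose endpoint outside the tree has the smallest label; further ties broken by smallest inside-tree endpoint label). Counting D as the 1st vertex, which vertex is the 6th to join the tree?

B

Prim, starting at D.
Step 1: frontier [D-E 1, D-F 13] → take D-E (1); add E.
Step 2: frontier [D-F 13, E-F 3, E-G 3, A-E 12] → take E-F (3); add F.
Step 3: frontier [E-G 3, A-E 12, C-F 2, B-F 5] → take C-F (2); add C.
Step 4: frontier [B-C 12, E-G 3, A-E 12, B-F 5] → take E-G (3); add G.
Step 5: frontier [B-C 12, A-E 12, B-F 5, B-G 15] → take B-F (5); add B.
Step 6: frontier [A-E 12] → take A-E (12); add A.
Vertex order: D, E, F, C, G, B, A. The 6th vertex is B.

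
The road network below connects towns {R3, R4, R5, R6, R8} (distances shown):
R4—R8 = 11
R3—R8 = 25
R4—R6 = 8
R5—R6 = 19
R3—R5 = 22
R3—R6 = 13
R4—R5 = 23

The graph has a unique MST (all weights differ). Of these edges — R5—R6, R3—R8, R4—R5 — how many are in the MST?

1

Sort edges by weight, then run Kruskal:
R4—R6 (8): add. Components now {R4,R6} {R3} {R8} {R5}
R4—R8 (11): add. Components now {R4,R6,R8} {R3} {R5}
R3—R6 (13): add. Components now {R3,R4,R6,R8} {R5}
R5—R6 (19): add. Components now {R3,R4,R5,R6,R8}
MST edge set: {R4—R6, R4—R8, R3—R6, R5—R6}.
Of the listed edges, {R5—R6} are in the MST → 1.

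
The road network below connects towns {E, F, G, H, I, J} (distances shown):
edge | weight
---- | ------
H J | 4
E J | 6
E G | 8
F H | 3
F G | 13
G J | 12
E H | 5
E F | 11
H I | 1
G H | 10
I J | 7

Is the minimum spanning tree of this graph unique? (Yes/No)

Kruskal's algorithm — process edges by increasing weight (ties by edge label):
H I (1): add. Components now {E} {F} {G} {H,I} {J}
F H (3): add. Components now {E} {F,H,I} {G} {J}
H J (4): add. Components now {E} {F,H,I,J} {G}
E H (5): add. Components now {E,F,H,I,J} {G}
E J (6): skip — E and J already connected.
I J (7): skip — I and J already connected.
E G (8): add. Components now {E,F,G,H,I,J}
Every non-tree edge has weight strictly greater than the heaviest edge on the tree path between its endpoints, so the MST is unique.

Yes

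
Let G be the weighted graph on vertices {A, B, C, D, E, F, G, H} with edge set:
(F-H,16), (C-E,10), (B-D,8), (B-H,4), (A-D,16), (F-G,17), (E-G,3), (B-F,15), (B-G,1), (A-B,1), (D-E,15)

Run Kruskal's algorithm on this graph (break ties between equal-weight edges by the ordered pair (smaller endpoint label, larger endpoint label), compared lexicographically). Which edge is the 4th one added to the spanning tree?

B-H

Kruskal's algorithm — process edges by increasing weight (ties by edge label):
A-B (1): add — endpoints in different components.
B-G (1): add — endpoints in different components.
E-G (3): add — endpoints in different components.
B-H (4): add — endpoints in different components.
B-D (8): add — endpoints in different components.
C-E (10): add — endpoints in different components.
B-F (15): add — endpoints in different components.
The 4th edge added is B-H.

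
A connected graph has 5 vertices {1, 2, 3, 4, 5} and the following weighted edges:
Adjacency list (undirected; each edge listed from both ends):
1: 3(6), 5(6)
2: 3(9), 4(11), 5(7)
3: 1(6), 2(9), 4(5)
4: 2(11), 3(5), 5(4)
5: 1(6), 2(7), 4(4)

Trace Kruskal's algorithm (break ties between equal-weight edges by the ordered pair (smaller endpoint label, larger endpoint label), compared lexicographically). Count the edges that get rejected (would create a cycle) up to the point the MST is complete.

Kruskal's algorithm — process edges by increasing weight (ties by edge label):
4–5 (4): add — endpoints in different components.
3–4 (5): add — endpoints in different components.
1–3 (6): add — endpoints in different components.
1–5 (6): skip — 1 and 5 already connected.
2–5 (7): add — endpoints in different components.
Edges rejected before the tree was complete: 1.

1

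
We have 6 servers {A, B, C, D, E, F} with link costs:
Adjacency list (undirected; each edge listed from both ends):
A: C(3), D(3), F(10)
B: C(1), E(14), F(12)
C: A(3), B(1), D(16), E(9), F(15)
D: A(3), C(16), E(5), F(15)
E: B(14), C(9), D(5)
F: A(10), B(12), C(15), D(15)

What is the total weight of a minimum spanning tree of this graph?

Prim, starting at E.
Step 1: cheapest edge leaving the tree is D-E (5); add D.
Step 2: cheapest edge leaving the tree is A-D (3); add A.
Step 3: cheapest edge leaving the tree is A-C (3); add C.
Step 4: cheapest edge leaving the tree is B-C (1); add B.
Step 5: cheapest edge leaving the tree is A-F (10); add F.
MST edges: D-E, A-D, A-C, B-C, A-F; total weight 5+3+3+1+10 = 22.

22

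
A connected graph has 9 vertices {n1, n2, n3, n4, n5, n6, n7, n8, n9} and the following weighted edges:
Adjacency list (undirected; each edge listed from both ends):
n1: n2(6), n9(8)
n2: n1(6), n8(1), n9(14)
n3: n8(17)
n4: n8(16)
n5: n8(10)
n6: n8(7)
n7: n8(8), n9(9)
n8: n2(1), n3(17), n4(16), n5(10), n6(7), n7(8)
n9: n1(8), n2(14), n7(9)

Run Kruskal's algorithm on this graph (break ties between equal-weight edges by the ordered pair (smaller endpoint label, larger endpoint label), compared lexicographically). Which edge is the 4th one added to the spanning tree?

Kruskal's algorithm — process edges by increasing weight (ties by edge label):
n2—n8 (1): add — endpoints in different components.
n1—n2 (6): add — endpoints in different components.
n6—n8 (7): add — endpoints in different components.
n1—n9 (8): add — endpoints in different components.
n7—n8 (8): add — endpoints in different components.
n7—n9 (9): skip — n9 and n7 already connected.
n5—n8 (10): add — endpoints in different components.
n2—n9 (14): skip — n2 and n9 already connected.
n4—n8 (16): add — endpoints in different components.
n3—n8 (17): add — endpoints in different components.
The 4th edge added is n1—n9.

n1-n9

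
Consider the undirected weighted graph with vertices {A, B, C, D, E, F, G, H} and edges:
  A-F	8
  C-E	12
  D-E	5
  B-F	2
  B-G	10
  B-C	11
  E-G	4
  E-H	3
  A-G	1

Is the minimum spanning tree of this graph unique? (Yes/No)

Kruskal's algorithm — process edges by increasing weight (ties by edge label):
A-G (1): add — endpoints in different components.
B-F (2): add — endpoints in different components.
E-H (3): add — endpoints in different components.
E-G (4): add — endpoints in different components.
D-E (5): add — endpoints in different components.
A-F (8): add — endpoints in different components.
B-G (10): skip — B and G already connected.
B-C (11): add — endpoints in different components.
Every non-tree edge has weight strictly greater than the heaviest edge on the tree path between its endpoints, so the MST is unique.

Yes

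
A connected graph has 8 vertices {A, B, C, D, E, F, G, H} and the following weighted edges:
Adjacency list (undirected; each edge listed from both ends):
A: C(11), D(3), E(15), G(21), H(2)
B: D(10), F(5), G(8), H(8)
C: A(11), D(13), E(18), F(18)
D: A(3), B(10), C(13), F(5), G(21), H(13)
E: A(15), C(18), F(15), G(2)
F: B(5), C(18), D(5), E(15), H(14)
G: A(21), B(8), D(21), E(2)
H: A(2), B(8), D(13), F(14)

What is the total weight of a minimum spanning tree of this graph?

36

Prim's algorithm from E:
Step 1: cheapest edge leaving the tree is E G (2); add G.
Step 2: cheapest edge leaving the tree is B G (8); add B.
Step 3: cheapest edge leaving the tree is B F (5); add F.
Step 4: cheapest edge leaving the tree is D F (5); add D.
Step 5: cheapest edge leaving the tree is A D (3); add A.
Step 6: cheapest edge leaving the tree is A H (2); add H.
Step 7: cheapest edge leaving the tree is A C (11); add C.
MST edges: E G, B G, B F, D F, A D, A H, A C; total weight 2+8+5+5+3+2+11 = 36.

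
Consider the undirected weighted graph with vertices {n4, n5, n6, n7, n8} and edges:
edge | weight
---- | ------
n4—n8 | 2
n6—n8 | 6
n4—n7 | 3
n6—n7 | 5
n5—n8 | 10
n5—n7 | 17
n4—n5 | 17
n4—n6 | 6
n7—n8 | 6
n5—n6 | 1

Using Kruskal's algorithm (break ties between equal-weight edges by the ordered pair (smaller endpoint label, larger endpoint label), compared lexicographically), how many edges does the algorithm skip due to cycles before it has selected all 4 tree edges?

0

Kruskal: consider edges lightest-first.
n5—n6 (1): add — endpoints in different components.
n4—n8 (2): add — endpoints in different components.
n4—n7 (3): add — endpoints in different components.
n6—n7 (5): add — endpoints in different components.
Edges rejected before the tree was complete: 0.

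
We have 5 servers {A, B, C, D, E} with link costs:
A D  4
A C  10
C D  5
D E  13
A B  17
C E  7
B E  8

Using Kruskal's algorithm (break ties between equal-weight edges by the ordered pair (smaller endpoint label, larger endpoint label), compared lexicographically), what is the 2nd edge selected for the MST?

Kruskal's algorithm — process edges by increasing weight (ties by edge label):
A D (4): add. Components now {A,D} {B} {C} {E}
C D (5): add. Components now {A,C,D} {B} {E}
C E (7): add. Components now {A,C,D,E} {B}
B E (8): add. Components now {A,B,C,D,E}
The 2nd edge added is C D.

C-D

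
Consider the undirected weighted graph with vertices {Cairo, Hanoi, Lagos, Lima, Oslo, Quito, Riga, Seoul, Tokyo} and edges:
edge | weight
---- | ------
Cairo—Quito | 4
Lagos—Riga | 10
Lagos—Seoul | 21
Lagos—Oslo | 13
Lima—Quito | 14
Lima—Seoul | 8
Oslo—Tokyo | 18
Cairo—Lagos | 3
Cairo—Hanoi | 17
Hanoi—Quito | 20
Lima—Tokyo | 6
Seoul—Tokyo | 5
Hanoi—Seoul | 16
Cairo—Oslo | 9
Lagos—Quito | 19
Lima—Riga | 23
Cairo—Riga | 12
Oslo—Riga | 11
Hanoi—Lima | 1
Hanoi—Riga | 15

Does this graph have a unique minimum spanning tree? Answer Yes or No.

Yes

Sort edges by weight, then run Kruskal:
Hanoi—Lima (1): add — endpoints in different components.
Cairo—Lagos (3): add — endpoints in different components.
Cairo—Quito (4): add — endpoints in different components.
Seoul—Tokyo (5): add — endpoints in different components.
Lima—Tokyo (6): add — endpoints in different components.
Lima—Seoul (8): skip — Lima and Seoul already connected.
Cairo—Oslo (9): add — endpoints in different components.
Lagos—Riga (10): add — endpoints in different components.
Oslo—Riga (11): skip — Riga and Oslo already connected.
Cairo—Riga (12): skip — Riga and Cairo already connected.
Lagos—Oslo (13): skip — Lagos and Oslo already connected.
Lima—Quito (14): add — endpoints in different components.
Every non-tree edge has weight strictly greater than the heaviest edge on the tree path between its endpoints, so the MST is unique.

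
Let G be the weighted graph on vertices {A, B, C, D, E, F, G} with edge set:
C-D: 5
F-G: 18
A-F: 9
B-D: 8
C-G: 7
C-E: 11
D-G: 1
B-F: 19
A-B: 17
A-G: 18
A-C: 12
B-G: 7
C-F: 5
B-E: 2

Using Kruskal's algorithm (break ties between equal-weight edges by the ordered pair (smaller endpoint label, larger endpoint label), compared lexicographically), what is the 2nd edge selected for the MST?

Kruskal's algorithm — process edges by increasing weight (ties by edge label):
D-G (1): add — endpoints in different components.
B-E (2): add — endpoints in different components.
C-D (5): add — endpoints in different components.
C-F (5): add — endpoints in different components.
B-G (7): add — endpoints in different components.
C-G (7): skip — C and G already connected.
B-D (8): skip — B and D already connected.
A-F (9): add — endpoints in different components.
The 2nd edge added is B-E.

B-E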